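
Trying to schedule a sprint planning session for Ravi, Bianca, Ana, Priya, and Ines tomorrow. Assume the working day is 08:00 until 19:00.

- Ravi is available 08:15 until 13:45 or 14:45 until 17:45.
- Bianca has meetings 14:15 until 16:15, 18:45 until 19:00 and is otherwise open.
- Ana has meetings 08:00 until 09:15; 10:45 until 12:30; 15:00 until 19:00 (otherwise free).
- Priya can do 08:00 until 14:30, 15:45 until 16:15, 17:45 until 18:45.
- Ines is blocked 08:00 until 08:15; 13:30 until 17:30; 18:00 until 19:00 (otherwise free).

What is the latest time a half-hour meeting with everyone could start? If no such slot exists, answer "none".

Ravi free: 08:15-13:45, 14:45-17:45.
Bianca free: 08:00-14:15, 16:15-18:45 (invert busy blocks within the working day).
Ana free: 09:15-10:45, 12:30-15:00 (invert busy blocks within the working day).
Priya free: 08:00-14:30, 15:45-16:15, 17:45-18:45.
Ines free: 08:15-13:30, 17:30-18:00 (invert busy blocks within the working day).
Ravi ∩ Bianca: 08:15-13:45, 16:15-17:45.
Ravi ∩ Bianca ∩ Ana: 09:15-10:45, 12:30-13:45.
Ravi ∩ Bianca ∩ Ana ∩ Priya: 09:15-10:45, 12:30-13:45.
Ravi ∩ Bianca ∩ Ana ∩ Priya ∩ Ines: 09:15-10:45, 12:30-13:30.
So the common availability across everyone is 09:15-10:45, 12:30-13:30.
The last common window of at least 30 minutes is 12:30-13:30; a 30-minute meeting can start as late as 13:00 and still end by 13:30.

13:00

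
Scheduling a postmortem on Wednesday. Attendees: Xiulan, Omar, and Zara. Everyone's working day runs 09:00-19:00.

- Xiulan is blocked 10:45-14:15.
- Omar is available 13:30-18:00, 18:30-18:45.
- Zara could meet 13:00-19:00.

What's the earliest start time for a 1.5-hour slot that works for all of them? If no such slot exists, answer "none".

14:15

Xiulan free: 09:00-10:45, 14:15-19:00 (invert busy blocks within the working day).
Omar free: 13:30-18:00, 18:30-18:45.
Zara free: 13:00-19:00.
Xiulan ∩ Omar: 14:15-18:00, 18:30-18:45.
Xiulan ∩ Omar ∩ Zara: 14:15-18:00, 18:30-18:45.
Those are the intersection windows.
The first common window of at least 90 minutes is 14:15-18:00, so the earliest start is 14:15.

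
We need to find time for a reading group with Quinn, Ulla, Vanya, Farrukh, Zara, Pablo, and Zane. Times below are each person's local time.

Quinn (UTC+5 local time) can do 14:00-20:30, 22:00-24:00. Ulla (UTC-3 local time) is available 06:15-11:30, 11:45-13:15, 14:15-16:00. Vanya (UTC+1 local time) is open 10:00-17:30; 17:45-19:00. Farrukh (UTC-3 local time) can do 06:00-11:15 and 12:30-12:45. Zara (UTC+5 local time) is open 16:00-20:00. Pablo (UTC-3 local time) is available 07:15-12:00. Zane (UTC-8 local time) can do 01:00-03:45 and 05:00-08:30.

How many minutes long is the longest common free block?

75

Quinn in UTC: 09:00-15:30, 17:00-19:00 (subtract 5h to convert from UTC+5).
Ulla in UTC: 09:15-14:30, 14:45-16:15, 17:15-19:00 (add 3h to convert from UTC-3).
Vanya in UTC: 09:00-16:30, 16:45-18:00 (subtract 1h to convert from UTC+1).
Farrukh in UTC: 09:00-14:15, 15:30-15:45 (add 3h to convert from UTC-3).
Zara in UTC: 11:00-15:00 (subtract 5h to convert from UTC+5).
Pablo in UTC: 10:15-15:00 (add 3h to convert from UTC-3).
Zane in UTC: 09:00-11:45, 13:00-16:30 (add 8h to convert from UTC-8).
Quinn ∩ Ulla: 09:15-14:30, 14:45-15:30, 17:15-19:00.
Quinn ∩ Ulla ∩ Vanya: 09:15-14:30, 14:45-15:30, 17:15-18:00.
Quinn ∩ Ulla ∩ Vanya ∩ Farrukh: 09:15-14:15.
Quinn ∩ Ulla ∩ Vanya ∩ Farrukh ∩ Zara: 11:00-14:15.
Quinn ∩ Ulla ∩ Vanya ∩ Farrukh ∩ Zara ∩ Pablo: 11:00-14:15.
Quinn ∩ Ulla ∩ Vanya ∩ Farrukh ∩ Zara ∩ Pablo ∩ Zane: 11:00-11:45, 13:00-14:15.
Those are the intersection windows.
The longest is 13:00-14:15 at 75 minutes.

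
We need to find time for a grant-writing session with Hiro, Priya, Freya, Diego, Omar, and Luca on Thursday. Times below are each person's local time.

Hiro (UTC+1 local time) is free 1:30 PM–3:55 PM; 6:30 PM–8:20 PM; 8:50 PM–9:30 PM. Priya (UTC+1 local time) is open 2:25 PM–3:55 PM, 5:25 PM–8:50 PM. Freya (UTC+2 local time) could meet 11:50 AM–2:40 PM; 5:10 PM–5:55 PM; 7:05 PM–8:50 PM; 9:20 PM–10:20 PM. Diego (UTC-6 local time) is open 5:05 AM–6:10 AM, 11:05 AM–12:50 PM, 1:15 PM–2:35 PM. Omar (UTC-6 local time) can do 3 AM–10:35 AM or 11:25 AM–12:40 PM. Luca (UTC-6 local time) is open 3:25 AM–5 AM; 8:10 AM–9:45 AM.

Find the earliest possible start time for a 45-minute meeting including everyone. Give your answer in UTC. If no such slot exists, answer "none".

none

Hiro in UTC: 12:30-14:55, 17:30-19:20, 19:50-20:30 (subtract 1h to convert from UTC+1).
Priya in UTC: 13:25-14:55, 16:25-19:50 (subtract 1h to convert from UTC+1).
Freya in UTC: 09:50-12:40, 15:10-15:55, 17:05-18:50, 19:20-20:20 (subtract 2h to convert from UTC+2).
Diego in UTC: 11:05-12:10, 17:05-18:50, 19:15-20:35 (add 6h to convert from UTC-6).
Omar in UTC: 09:00-16:35, 17:25-18:40 (add 6h to convert from UTC-6).
Luca in UTC: 09:25-11:00, 14:10-15:45 (add 6h to convert from UTC-6).
Hiro ∩ Priya: 13:25-14:55, 17:30-19:20.
Hiro ∩ Priya ∩ Freya: 17:30-18:50.
Hiro ∩ Priya ∩ Freya ∩ Diego: 17:30-18:50.
Hiro ∩ Priya ∩ Freya ∩ Diego ∩ Omar: 17:30-18:40.
Hiro ∩ Priya ∩ Freya ∩ Diego ∩ Omar ∩ Luca: ∅.
There is no time when everyone is free.
No common window is at least 45 minutes long.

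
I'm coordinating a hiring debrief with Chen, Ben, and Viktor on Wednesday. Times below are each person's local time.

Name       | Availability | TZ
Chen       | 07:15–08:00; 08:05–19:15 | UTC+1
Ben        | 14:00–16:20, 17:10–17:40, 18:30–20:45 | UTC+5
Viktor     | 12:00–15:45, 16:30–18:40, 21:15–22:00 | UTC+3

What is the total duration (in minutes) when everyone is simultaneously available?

Chen in UTC: 06:15-07:00, 07:05-18:15 (subtract 1h to convert from UTC+1).
Ben in UTC: 09:00-11:20, 12:10-12:40, 13:30-15:45 (subtract 5h to convert from UTC+5).
Viktor in UTC: 09:00-12:45, 13:30-15:40, 18:15-19:00 (subtract 3h to convert from UTC+3).
Chen ∩ Ben: 09:00-11:20, 12:10-12:40, 13:30-15:45.
Chen ∩ Ben ∩ Viktor: 09:00-11:20, 12:10-12:40, 13:30-15:40.
Those are the intersection windows.
Summing the common windows: 140 + 30 + 130 = 300 minutes.

300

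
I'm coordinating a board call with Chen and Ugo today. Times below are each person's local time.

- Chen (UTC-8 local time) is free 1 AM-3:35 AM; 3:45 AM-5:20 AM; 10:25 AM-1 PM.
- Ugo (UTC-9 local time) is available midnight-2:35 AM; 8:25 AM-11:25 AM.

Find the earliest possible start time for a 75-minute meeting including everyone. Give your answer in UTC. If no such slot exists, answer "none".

09:00

Chen in UTC: 09:00-11:35, 11:45-13:20, 18:25-21:00 (add 8h to convert from UTC-8).
Ugo in UTC: 09:00-11:35, 17:25-20:25 (add 9h to convert from UTC-9).
Chen ∩ Ugo: 09:00-11:35, 18:25-20:25.
Those are the intersection windows.
The first common window of at least 75 minutes is 09:00-11:35, so the earliest start is 09:00.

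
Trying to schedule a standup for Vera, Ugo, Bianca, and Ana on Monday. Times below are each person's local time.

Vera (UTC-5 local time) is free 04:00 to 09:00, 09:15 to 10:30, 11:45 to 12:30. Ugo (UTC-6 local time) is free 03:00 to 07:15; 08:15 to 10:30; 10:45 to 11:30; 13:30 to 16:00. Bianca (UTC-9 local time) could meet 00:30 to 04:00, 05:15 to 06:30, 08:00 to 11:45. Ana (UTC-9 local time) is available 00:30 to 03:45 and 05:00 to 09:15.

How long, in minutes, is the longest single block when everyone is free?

195

Vera in UTC: 09:00-14:00, 14:15-15:30, 16:45-17:30 (add 5h to convert from UTC-5).
Ugo in UTC: 09:00-13:15, 14:15-16:30, 16:45-17:30, 19:30-22:00 (add 6h to convert from UTC-6).
Bianca in UTC: 09:30-13:00, 14:15-15:30, 17:00-20:45 (add 9h to convert from UTC-9).
Ana in UTC: 09:30-12:45, 14:00-18:15 (add 9h to convert from UTC-9).
Vera ∩ Ugo: 09:00-13:15, 14:15-15:30, 16:45-17:30.
Vera ∩ Ugo ∩ Bianca: 09:30-13:00, 14:15-15:30, 17:00-17:30.
Vera ∩ Ugo ∩ Bianca ∩ Ana: 09:30-12:45, 14:15-15:30, 17:00-17:30.
Those are the intersection windows.
The longest is 09:30-12:45 at 195 minutes.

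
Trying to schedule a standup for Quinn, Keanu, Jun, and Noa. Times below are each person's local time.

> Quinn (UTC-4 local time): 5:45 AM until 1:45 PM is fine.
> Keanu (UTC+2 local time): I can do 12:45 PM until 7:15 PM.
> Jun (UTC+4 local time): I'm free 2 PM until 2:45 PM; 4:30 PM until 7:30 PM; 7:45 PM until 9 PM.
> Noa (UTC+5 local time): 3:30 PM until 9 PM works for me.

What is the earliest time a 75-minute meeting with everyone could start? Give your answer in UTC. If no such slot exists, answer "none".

Quinn in UTC: 09:45-17:45 (add 4h to convert from UTC-4).
Keanu in UTC: 10:45-17:15 (subtract 2h to convert from UTC+2).
Jun in UTC: 10:00-10:45, 12:30-15:30, 15:45-17:00 (subtract 4h to convert from UTC+4).
Noa in UTC: 10:30-16:00 (subtract 5h to convert from UTC+5).
Quinn ∩ Keanu: 10:45-17:15.
Quinn ∩ Keanu ∩ Jun: 12:30-15:30, 15:45-17:00.
Quinn ∩ Keanu ∩ Jun ∩ Noa: 12:30-15:30, 15:45-16:00.
The first common window of at least 75 minutes is 12:30-15:30, so the earliest start is 12:30.

12:30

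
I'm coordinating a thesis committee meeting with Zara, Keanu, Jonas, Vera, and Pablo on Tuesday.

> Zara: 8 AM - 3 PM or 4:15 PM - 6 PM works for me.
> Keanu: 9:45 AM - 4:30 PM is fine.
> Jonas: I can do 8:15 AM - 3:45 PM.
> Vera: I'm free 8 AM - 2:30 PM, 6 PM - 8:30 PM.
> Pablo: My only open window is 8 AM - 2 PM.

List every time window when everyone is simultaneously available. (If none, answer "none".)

Zara ∩ Keanu: 09:45-15:00, 16:15-16:30.
Zara ∩ Keanu ∩ Jonas: 09:45-15:00.
Zara ∩ Keanu ∩ Jonas ∩ Vera: 09:45-14:30.
Zara ∩ Keanu ∩ Jonas ∩ Vera ∩ Pablo: 09:45-14:00.

09:45-14:00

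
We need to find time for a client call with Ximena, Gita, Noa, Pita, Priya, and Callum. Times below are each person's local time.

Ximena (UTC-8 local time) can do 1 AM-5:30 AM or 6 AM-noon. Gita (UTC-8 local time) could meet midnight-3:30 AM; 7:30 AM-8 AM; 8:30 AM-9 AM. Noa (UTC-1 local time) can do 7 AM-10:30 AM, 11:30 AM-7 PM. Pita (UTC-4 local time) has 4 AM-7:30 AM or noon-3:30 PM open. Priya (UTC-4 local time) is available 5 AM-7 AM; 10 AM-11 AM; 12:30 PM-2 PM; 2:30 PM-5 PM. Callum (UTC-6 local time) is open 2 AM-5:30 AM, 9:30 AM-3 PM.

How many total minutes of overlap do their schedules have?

Ximena in UTC: 09:00-13:30, 14:00-20:00 (add 8h to convert from UTC-8).
Gita in UTC: 08:00-11:30, 15:30-16:00, 16:30-17:00 (add 8h to convert from UTC-8).
Noa in UTC: 08:00-11:30, 12:30-20:00 (add 1h to convert from UTC-1).
Pita in UTC: 08:00-11:30, 16:00-19:30 (add 4h to convert from UTC-4).
Priya in UTC: 09:00-11:00, 14:00-15:00, 16:30-18:00, 18:30-21:00 (add 4h to convert from UTC-4).
Callum in UTC: 08:00-11:30, 15:30-21:00 (add 6h to convert from UTC-6).
Ximena ∩ Gita: 09:00-11:30, 15:30-16:00, 16:30-17:00.
Ximena ∩ Gita ∩ Noa: 09:00-11:30, 15:30-16:00, 16:30-17:00.
Ximena ∩ Gita ∩ Noa ∩ Pita: 09:00-11:30, 16:30-17:00.
Ximena ∩ Gita ∩ Noa ∩ Pita ∩ Priya: 09:00-11:00, 16:30-17:00.
Ximena ∩ Gita ∩ Noa ∩ Pita ∩ Priya ∩ Callum: 09:00-11:00, 16:30-17:00.
Those are the intersection windows.
Summing the common windows: 120 + 30 = 150 minutes.

150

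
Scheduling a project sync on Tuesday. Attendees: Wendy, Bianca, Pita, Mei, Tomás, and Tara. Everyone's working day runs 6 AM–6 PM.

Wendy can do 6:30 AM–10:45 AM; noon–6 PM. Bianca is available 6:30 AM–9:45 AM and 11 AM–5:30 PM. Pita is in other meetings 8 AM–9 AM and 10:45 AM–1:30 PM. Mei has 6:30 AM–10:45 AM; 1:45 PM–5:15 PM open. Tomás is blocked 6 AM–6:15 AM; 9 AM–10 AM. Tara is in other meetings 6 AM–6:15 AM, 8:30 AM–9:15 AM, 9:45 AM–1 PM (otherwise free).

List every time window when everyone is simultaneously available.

06:30-08:00, 13:45-17:15

Wendy free: 06:30-10:45, 12:00-18:00.
Bianca free: 06:30-09:45, 11:00-17:30.
Pita free: 06:00-08:00, 09:00-10:45, 13:30-18:00 (invert busy blocks within the working day).
Mei free: 06:30-10:45, 13:45-17:15.
Tomás free: 06:15-09:00, 10:00-18:00 (invert busy blocks within the working day).
Tara free: 06:15-08:30, 09:15-09:45, 13:00-18:00 (invert busy blocks within the working day).
Wendy ∩ Bianca: 06:30-09:45, 12:00-17:30.
Wendy ∩ Bianca ∩ Pita: 06:30-08:00, 09:00-09:45, 13:30-17:30.
Wendy ∩ Bianca ∩ Pita ∩ Mei: 06:30-08:00, 09:00-09:45, 13:45-17:15.
Wendy ∩ Bianca ∩ Pita ∩ Mei ∩ Tomás: 06:30-08:00, 13:45-17:15.
Wendy ∩ Bianca ∩ Pita ∩ Mei ∩ Tomás ∩ Tara: 06:30-08:00, 13:45-17:15.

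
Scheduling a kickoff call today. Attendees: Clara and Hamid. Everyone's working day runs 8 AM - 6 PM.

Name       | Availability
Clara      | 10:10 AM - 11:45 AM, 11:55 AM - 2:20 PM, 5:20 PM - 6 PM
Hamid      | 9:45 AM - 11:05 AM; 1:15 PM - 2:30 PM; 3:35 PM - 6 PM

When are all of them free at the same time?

Clara ∩ Hamid: 10:10-11:05, 13:15-14:20, 17:20-18:00.

10:10-11:05, 13:15-14:20, 17:20-18:00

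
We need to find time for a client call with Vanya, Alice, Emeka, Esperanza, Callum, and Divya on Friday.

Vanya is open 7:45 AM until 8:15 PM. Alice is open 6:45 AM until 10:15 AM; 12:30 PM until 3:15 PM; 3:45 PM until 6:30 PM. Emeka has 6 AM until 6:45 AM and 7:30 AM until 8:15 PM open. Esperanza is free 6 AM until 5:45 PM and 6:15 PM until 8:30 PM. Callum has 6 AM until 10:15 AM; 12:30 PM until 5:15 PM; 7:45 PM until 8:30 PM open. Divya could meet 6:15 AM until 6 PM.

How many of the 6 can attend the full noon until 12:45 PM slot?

4

Vanya, Emeka, Esperanza, and Divya can make the full 12:00-12:45 slot — that's 4.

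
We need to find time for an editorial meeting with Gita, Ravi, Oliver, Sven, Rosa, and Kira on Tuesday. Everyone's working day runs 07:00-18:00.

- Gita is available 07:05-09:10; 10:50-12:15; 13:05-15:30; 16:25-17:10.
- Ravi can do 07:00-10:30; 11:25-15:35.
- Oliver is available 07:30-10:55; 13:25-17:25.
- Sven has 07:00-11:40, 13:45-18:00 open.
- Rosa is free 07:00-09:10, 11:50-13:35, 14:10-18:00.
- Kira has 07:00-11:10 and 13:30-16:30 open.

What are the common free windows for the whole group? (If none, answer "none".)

Gita ∩ Ravi: 07:05-09:10, 11:25-12:15, 13:05-15:30.
Gita ∩ Ravi ∩ Oliver: 07:30-09:10, 13:25-15:30.
Gita ∩ Ravi ∩ Oliver ∩ Sven: 07:30-09:10, 13:45-15:30.
Gita ∩ Ravi ∩ Oliver ∩ Sven ∩ Rosa: 07:30-09:10, 14:10-15:30.
Gita ∩ Ravi ∩ Oliver ∩ Sven ∩ Rosa ∩ Kira: 07:30-09:10, 14:10-15:30.

07:30-09:10, 14:10-15:30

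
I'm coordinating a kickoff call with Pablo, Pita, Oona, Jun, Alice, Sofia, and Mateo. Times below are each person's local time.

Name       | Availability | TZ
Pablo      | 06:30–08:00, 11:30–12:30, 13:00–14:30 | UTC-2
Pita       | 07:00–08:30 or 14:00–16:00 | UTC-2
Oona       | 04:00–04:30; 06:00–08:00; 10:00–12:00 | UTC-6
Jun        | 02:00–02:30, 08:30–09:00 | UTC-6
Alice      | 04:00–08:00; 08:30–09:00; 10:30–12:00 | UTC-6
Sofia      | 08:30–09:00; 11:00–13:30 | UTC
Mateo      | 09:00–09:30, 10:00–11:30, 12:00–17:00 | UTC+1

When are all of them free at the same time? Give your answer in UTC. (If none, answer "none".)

Pablo in UTC: 08:30-10:00, 13:30-14:30, 15:00-16:30 (add 2h to convert from UTC-2).
Pita in UTC: 09:00-10:30, 16:00-18:00 (add 2h to convert from UTC-2).
Oona in UTC: 10:00-10:30, 12:00-14:00, 16:00-18:00 (add 6h to convert from UTC-6).
Jun in UTC: 08:00-08:30, 14:30-15:00 (add 6h to convert from UTC-6).
Alice in UTC: 10:00-14:00, 14:30-15:00, 16:30-18:00 (add 6h to convert from UTC-6).
Sofia in UTC: 08:30-09:00, 11:00-13:30.
Mateo in UTC: 08:00-08:30, 09:00-10:30, 11:00-16:00 (subtract 1h to convert from UTC+1).
Pablo ∩ Pita: 09:00-10:00, 16:00-16:30.
Pablo ∩ Pita ∩ Oona: 16:00-16:30.
Pablo ∩ Pita ∩ Oona ∩ Jun: ∅.
Pablo ∩ Pita ∩ Oona ∩ Jun ∩ Alice: ∅.
Pablo ∩ Pita ∩ Oona ∩ Jun ∩ Alice ∩ Sofia: ∅.
Pablo ∩ Pita ∩ Oona ∩ Jun ∩ Alice ∩ Sofia ∩ Mateo: ∅.
There is no time when everyone is free.

none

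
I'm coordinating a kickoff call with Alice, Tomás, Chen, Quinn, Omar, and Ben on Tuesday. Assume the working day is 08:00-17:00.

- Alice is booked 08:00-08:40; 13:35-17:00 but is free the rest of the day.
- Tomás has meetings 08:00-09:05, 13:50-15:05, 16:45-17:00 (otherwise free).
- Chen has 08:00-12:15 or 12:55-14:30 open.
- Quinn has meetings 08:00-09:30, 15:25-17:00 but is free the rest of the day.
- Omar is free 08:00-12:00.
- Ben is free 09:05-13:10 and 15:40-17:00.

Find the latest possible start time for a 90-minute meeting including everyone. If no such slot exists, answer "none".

10:30

Alice free: 08:40-13:35 (invert busy blocks within the working day).
Tomás free: 09:05-13:50, 15:05-16:45 (invert busy blocks within the working day).
Chen free: 08:00-12:15, 12:55-14:30.
Quinn free: 09:30-15:25 (invert busy blocks within the working day).
Omar free: 08:00-12:00.
Ben free: 09:05-13:10, 15:40-17:00.
Alice ∩ Tomás: 09:05-13:35.
Alice ∩ Tomás ∩ Chen: 09:05-12:15, 12:55-13:35.
Alice ∩ Tomás ∩ Chen ∩ Quinn: 09:30-12:15, 12:55-13:35.
Alice ∩ Tomás ∩ Chen ∩ Quinn ∩ Omar: 09:30-12:00.
Alice ∩ Tomás ∩ Chen ∩ Quinn ∩ Omar ∩ Ben: 09:30-12:00.
The last common window of at least 90 minutes is 09:30-12:00; a 90-minute meeting can start as late as 10:30 and still end by 12:00.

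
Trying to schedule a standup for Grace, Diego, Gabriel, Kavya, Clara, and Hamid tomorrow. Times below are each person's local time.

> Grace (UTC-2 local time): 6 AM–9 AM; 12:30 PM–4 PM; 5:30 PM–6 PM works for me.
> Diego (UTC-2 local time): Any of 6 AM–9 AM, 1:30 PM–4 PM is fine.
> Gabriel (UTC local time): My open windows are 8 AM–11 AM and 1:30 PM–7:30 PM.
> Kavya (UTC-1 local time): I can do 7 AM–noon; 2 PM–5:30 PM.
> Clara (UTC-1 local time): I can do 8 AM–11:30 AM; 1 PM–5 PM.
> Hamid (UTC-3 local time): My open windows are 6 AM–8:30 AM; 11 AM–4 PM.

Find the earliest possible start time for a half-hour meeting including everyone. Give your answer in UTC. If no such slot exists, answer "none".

Grace in UTC: 08:00-11:00, 14:30-18:00, 19:30-20:00 (add 2h to convert from UTC-2).
Diego in UTC: 08:00-11:00, 15:30-18:00 (add 2h to convert from UTC-2).
Gabriel in UTC: 08:00-11:00, 13:30-19:30.
Kavya in UTC: 08:00-13:00, 15:00-18:30 (add 1h to convert from UTC-1).
Clara in UTC: 09:00-12:30, 14:00-18:00 (add 1h to convert from UTC-1).
Hamid in UTC: 09:00-11:30, 14:00-19:00 (add 3h to convert from UTC-3).
Grace ∩ Diego: 08:00-11:00, 15:30-18:00.
Grace ∩ Diego ∩ Gabriel: 08:00-11:00, 15:30-18:00.
Grace ∩ Diego ∩ Gabriel ∩ Kavya: 08:00-11:00, 15:30-18:00.
Grace ∩ Diego ∩ Gabriel ∩ Kavya ∩ Clara: 09:00-11:00, 15:30-18:00.
Grace ∩ Diego ∩ Gabriel ∩ Kavya ∩ Clara ∩ Hamid: 09:00-11:00, 15:30-18:00.
Those are the intersection windows.
The first common window of at least 30 minutes is 09:00-11:00, so the earliest start is 09:00.

09:00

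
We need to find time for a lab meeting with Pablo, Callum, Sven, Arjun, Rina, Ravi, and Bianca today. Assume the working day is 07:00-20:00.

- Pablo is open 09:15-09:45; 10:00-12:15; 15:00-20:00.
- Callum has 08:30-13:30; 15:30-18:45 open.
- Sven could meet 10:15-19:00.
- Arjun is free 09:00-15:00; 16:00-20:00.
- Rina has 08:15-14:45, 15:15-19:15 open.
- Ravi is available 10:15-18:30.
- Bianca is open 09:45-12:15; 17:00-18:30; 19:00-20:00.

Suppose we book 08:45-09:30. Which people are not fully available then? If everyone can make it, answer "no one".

Arjun, Bianca, Pablo, Ravi, Sven

Pablo: not fully free for 08:45-09:30. Callum: free for 08:45-09:30. Sven: not fully free for 08:45-09:30. Arjun: not fully free for 08:45-09:30. Rina: free for 08:45-09:30. Ravi: not fully free for 08:45-09:30. Bianca: not fully free for 08:45-09:30.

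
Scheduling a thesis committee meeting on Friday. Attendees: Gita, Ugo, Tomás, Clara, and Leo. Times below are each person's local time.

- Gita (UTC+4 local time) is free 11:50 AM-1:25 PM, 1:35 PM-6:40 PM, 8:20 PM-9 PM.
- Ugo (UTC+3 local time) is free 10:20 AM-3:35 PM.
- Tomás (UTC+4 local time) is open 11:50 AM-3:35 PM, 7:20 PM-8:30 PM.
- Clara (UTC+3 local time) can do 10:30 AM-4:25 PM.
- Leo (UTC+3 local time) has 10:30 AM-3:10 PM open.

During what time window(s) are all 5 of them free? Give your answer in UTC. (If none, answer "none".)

07:50-09:25, 09:35-11:35

Gita in UTC: 07:50-09:25, 09:35-14:40, 16:20-17:00 (subtract 4h to convert from UTC+4).
Ugo in UTC: 07:20-12:35 (subtract 3h to convert from UTC+3).
Tomás in UTC: 07:50-11:35, 15:20-16:30 (subtract 4h to convert from UTC+4).
Clara in UTC: 07:30-13:25 (subtract 3h to convert from UTC+3).
Leo in UTC: 07:30-12:10 (subtract 3h to convert from UTC+3).
Gita ∩ Ugo: 07:50-09:25, 09:35-12:35.
Gita ∩ Ugo ∩ Tomás: 07:50-09:25, 09:35-11:35.
Gita ∩ Ugo ∩ Tomás ∩ Clara: 07:50-09:25, 09:35-11:35.
Gita ∩ Ugo ∩ Tomás ∩ Clara ∩ Leo: 07:50-09:25, 09:35-11:35.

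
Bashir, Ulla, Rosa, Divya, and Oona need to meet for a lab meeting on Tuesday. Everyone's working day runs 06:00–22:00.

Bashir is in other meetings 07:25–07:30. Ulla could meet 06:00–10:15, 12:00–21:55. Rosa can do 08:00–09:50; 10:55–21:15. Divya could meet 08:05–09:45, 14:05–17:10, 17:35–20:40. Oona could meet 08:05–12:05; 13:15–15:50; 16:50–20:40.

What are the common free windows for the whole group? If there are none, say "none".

Bashir free: 06:00-07:25, 07:30-22:00 (invert busy blocks within the working day).
Ulla free: 06:00-10:15, 12:00-21:55.
Rosa free: 08:00-09:50, 10:55-21:15.
Divya free: 08:05-09:45, 14:05-17:10, 17:35-20:40.
Oona free: 08:05-12:05, 13:15-15:50, 16:50-20:40.
Bashir ∩ Ulla: 06:00-07:25, 07:30-10:15, 12:00-21:55.
Bashir ∩ Ulla ∩ Rosa: 08:00-09:50, 12:00-21:15.
Bashir ∩ Ulla ∩ Rosa ∩ Divya: 08:05-09:45, 14:05-17:10, 17:35-20:40.
Bashir ∩ Ulla ∩ Rosa ∩ Divya ∩ Oona: 08:05-09:45, 14:05-15:50, 16:50-17:10, 17:35-20:40.

08:05-09:45, 14:05-15:50, 16:50-17:10, 17:35-20:40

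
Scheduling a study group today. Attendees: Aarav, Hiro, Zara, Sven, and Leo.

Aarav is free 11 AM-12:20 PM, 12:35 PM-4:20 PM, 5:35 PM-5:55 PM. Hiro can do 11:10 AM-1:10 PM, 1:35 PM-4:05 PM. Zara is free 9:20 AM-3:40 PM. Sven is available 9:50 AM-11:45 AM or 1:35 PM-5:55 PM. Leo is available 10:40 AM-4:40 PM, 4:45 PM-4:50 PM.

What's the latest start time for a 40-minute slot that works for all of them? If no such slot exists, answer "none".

15:00

Aarav ∩ Hiro: 11:10-12:20, 12:35-13:10, 13:35-16:05.
Aarav ∩ Hiro ∩ Zara: 11:10-12:20, 12:35-13:10, 13:35-15:40.
Aarav ∩ Hiro ∩ Zara ∩ Sven: 11:10-11:45, 13:35-15:40.
Aarav ∩ Hiro ∩ Zara ∩ Sven ∩ Leo: 11:10-11:45, 13:35-15:40.
The last common window of at least 40 minutes is 13:35-15:40; a 40-minute meeting can start as late as 15:00 and still end by 15:40.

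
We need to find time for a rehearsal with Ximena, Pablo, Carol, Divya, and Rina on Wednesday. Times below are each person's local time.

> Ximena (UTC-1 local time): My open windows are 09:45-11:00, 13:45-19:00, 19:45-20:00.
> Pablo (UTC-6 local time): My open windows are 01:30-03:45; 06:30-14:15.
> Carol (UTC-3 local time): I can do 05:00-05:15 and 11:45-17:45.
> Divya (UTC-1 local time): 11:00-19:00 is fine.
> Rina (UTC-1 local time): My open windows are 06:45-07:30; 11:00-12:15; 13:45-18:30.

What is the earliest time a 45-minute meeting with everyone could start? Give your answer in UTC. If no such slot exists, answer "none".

Ximena in UTC: 10:45-12:00, 14:45-20:00, 20:45-21:00 (add 1h to convert from UTC-1).
Pablo in UTC: 07:30-09:45, 12:30-20:15 (add 6h to convert from UTC-6).
Carol in UTC: 08:00-08:15, 14:45-20:45 (add 3h to convert from UTC-3).
Divya in UTC: 12:00-20:00 (add 1h to convert from UTC-1).
Rina in UTC: 07:45-08:30, 12:00-13:15, 14:45-19:30 (add 1h to convert from UTC-1).
Ximena ∩ Pablo: 14:45-20:00.
Ximena ∩ Pablo ∩ Carol: 14:45-20:00.
Ximena ∩ Pablo ∩ Carol ∩ Divya: 14:45-20:00.
Ximena ∩ Pablo ∩ Carol ∩ Divya ∩ Rina: 14:45-19:30.
Those are the intersection windows.
The first common window of at least 45 minutes is 14:45-19:30, so the earliest start is 14:45.

14:45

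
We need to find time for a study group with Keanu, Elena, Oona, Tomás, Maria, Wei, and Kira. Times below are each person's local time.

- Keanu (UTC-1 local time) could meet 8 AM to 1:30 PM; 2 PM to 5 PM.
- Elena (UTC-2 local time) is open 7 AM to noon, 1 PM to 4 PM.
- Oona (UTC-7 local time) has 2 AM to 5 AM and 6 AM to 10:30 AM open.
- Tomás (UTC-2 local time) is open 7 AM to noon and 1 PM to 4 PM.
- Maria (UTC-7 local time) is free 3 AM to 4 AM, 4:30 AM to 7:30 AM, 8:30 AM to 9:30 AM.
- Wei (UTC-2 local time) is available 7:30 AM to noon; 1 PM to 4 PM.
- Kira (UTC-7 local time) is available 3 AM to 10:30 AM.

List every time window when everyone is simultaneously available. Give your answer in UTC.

Keanu in UTC: 09:00-14:30, 15:00-18:00 (add 1h to convert from UTC-1).
Elena in UTC: 09:00-14:00, 15:00-18:00 (add 2h to convert from UTC-2).
Oona in UTC: 09:00-12:00, 13:00-17:30 (add 7h to convert from UTC-7).
Tomás in UTC: 09:00-14:00, 15:00-18:00 (add 2h to convert from UTC-2).
Maria in UTC: 10:00-11:00, 11:30-14:30, 15:30-16:30 (add 7h to convert from UTC-7).
Wei in UTC: 09:30-14:00, 15:00-18:00 (add 2h to convert from UTC-2).
Kira in UTC: 10:00-17:30 (add 7h to convert from UTC-7).
Keanu ∩ Elena: 09:00-14:00, 15:00-18:00.
Keanu ∩ Elena ∩ Oona: 09:00-12:00, 13:00-14:00, 15:00-17:30.
Keanu ∩ Elena ∩ Oona ∩ Tomás: 09:00-12:00, 13:00-14:00, 15:00-17:30.
Keanu ∩ Elena ∩ Oona ∩ Tomás ∩ Maria: 10:00-11:00, 11:30-12:00, 13:00-14:00, 15:30-16:30.
Keanu ∩ Elena ∩ Oona ∩ Tomás ∩ Maria ∩ Wei: 10:00-11:00, 11:30-12:00, 13:00-14:00, 15:30-16:30.
Keanu ∩ Elena ∩ Oona ∩ Tomás ∩ Maria ∩ Wei ∩ Kira: 10:00-11:00, 11:30-12:00, 13:00-14:00, 15:30-16:30.

10:00-11:00, 11:30-12:00, 13:00-14:00, 15:30-16:30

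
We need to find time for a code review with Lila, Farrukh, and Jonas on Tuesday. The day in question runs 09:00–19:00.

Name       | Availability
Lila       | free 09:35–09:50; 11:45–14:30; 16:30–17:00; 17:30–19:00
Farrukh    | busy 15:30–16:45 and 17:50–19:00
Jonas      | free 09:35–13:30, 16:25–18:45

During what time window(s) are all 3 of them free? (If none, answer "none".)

09:35-09:50, 11:45-13:30, 16:45-17:00, 17:30-17:50

Lila free: 09:35-09:50, 11:45-14:30, 16:30-17:00, 17:30-19:00.
Farrukh free: 09:00-15:30, 16:45-17:50 (invert busy blocks within the working day).
Jonas free: 09:35-13:30, 16:25-18:45.
Lila ∩ Farrukh: 09:35-09:50, 11:45-14:30, 16:45-17:00, 17:30-17:50.
Lila ∩ Farrukh ∩ Jonas: 09:35-09:50, 11:45-13:30, 16:45-17:00, 17:30-17:50.
Those are the intersection windows.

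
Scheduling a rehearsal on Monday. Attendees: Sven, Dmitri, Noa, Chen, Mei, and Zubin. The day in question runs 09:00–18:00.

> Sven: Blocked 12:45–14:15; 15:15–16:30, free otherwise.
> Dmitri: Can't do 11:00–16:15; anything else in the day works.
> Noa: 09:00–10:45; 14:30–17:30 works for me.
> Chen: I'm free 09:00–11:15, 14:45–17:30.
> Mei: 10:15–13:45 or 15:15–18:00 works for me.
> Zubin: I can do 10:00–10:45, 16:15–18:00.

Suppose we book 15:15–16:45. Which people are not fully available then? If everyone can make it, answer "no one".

Sven free: 09:00-12:45, 14:15-15:15, 16:30-18:00 (invert busy blocks within the working day).
Dmitri free: 09:00-11:00, 16:15-18:00 (invert busy blocks within the working day).
Noa free: 09:00-10:45, 14:30-17:30.
Chen free: 09:00-11:15, 14:45-17:30.
Mei free: 10:15-13:45, 15:15-18:00.
Zubin free: 10:00-10:45, 16:15-18:00.
Sven: not fully free for 15:15-16:45. Dmitri: not fully free for 15:15-16:45. Noa: free for 15:15-16:45. Chen: free for 15:15-16:45. Mei: free for 15:15-16:45. Zubin: not fully free for 15:15-16:45.

Dmitri, Sven, Zubin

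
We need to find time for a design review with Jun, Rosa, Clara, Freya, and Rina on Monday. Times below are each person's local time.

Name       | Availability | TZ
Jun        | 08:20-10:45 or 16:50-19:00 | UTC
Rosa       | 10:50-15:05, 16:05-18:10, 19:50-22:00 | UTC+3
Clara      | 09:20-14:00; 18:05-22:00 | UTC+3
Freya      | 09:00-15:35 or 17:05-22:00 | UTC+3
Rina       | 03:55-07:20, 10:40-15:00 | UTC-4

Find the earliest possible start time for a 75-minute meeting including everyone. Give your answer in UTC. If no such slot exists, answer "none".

Jun in UTC: 08:20-10:45, 16:50-19:00.
Rosa in UTC: 07:50-12:05, 13:05-15:10, 16:50-19:00 (subtract 3h to convert from UTC+3).
Clara in UTC: 06:20-11:00, 15:05-19:00 (subtract 3h to convert from UTC+3).
Freya in UTC: 06:00-12:35, 14:05-19:00 (subtract 3h to convert from UTC+3).
Rina in UTC: 07:55-11:20, 14:40-19:00 (add 4h to convert from UTC-4).
Jun ∩ Rosa: 08:20-10:45, 16:50-19:00.
Jun ∩ Rosa ∩ Clara: 08:20-10:45, 16:50-19:00.
Jun ∩ Rosa ∩ Clara ∩ Freya: 08:20-10:45, 16:50-19:00.
Jun ∩ Rosa ∩ Clara ∩ Freya ∩ Rina: 08:20-10:45, 16:50-19:00.
The first common window of at least 75 minutes is 08:20-10:45, so the earliest start is 08:20.

08:20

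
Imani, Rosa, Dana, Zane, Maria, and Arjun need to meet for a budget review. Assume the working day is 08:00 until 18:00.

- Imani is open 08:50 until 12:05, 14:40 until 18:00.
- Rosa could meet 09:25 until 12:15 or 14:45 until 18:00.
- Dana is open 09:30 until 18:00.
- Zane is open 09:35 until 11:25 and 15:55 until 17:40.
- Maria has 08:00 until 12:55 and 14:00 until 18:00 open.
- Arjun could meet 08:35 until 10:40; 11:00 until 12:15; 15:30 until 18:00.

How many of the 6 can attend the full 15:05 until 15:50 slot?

Imani, Rosa, Dana, and Maria can make the full 15:05-15:50 slot — that's 4.

4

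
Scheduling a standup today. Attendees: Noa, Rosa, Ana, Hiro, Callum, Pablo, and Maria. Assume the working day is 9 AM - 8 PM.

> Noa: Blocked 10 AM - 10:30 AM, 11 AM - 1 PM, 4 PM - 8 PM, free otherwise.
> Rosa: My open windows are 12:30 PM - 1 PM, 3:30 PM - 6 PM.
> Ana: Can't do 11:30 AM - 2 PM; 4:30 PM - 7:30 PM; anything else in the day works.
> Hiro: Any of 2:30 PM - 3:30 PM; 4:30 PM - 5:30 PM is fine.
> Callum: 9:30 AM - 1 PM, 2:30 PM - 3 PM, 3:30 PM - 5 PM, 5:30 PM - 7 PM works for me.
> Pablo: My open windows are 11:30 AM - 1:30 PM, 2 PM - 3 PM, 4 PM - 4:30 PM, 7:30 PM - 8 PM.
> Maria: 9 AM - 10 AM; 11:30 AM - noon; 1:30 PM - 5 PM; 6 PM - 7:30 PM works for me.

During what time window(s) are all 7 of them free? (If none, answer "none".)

Noa free: 09:00-10:00, 10:30-11:00, 13:00-16:00 (invert busy blocks within the working day).
Rosa free: 12:30-13:00, 15:30-18:00.
Ana free: 09:00-11:30, 14:00-16:30, 19:30-20:00 (invert busy blocks within the working day).
Hiro free: 14:30-15:30, 16:30-17:30.
Callum free: 09:30-13:00, 14:30-15:00, 15:30-17:00, 17:30-19:00.
Pablo free: 11:30-13:30, 14:00-15:00, 16:00-16:30, 19:30-20:00.
Maria free: 09:00-10:00, 11:30-12:00, 13:30-17:00, 18:00-19:30.
Noa ∩ Rosa: 15:30-16:00.
Noa ∩ Rosa ∩ Ana: 15:30-16:00.
Noa ∩ Rosa ∩ Ana ∩ Hiro: ∅.
Noa ∩ Rosa ∩ Ana ∩ Hiro ∩ Callum: ∅.
Noa ∩ Rosa ∩ Ana ∩ Hiro ∩ Callum ∩ Pablo: ∅.
Noa ∩ Rosa ∩ Ana ∩ Hiro ∩ Callum ∩ Pablo ∩ Maria: ∅.
There is no time when everyone is free.

none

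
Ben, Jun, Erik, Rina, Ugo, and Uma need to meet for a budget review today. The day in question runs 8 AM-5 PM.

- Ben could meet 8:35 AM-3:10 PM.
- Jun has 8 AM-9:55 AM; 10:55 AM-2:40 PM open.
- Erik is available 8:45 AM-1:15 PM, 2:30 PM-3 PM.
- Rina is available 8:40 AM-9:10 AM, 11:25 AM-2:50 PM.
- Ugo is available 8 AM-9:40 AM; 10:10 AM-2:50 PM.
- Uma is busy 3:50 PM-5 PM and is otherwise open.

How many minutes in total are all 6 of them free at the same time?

Ben free: 08:35-15:10.
Jun free: 08:00-09:55, 10:55-14:40.
Erik free: 08:45-13:15, 14:30-15:00.
Rina free: 08:40-09:10, 11:25-14:50.
Ugo free: 08:00-09:40, 10:10-14:50.
Uma free: 08:00-15:50 (invert busy blocks within the working day).
Ben ∩ Jun: 08:35-09:55, 10:55-14:40.
Ben ∩ Jun ∩ Erik: 08:45-09:55, 10:55-13:15, 14:30-14:40.
Ben ∩ Jun ∩ Erik ∩ Rina: 08:45-09:10, 11:25-13:15, 14:30-14:40.
Ben ∩ Jun ∩ Erik ∩ Rina ∩ Ugo: 08:45-09:10, 11:25-13:15, 14:30-14:40.
Ben ∩ Jun ∩ Erik ∩ Rina ∩ Ugo ∩ Uma: 08:45-09:10, 11:25-13:15, 14:30-14:40.
Summing the common windows: 25 + 110 + 10 = 145 minutes.

145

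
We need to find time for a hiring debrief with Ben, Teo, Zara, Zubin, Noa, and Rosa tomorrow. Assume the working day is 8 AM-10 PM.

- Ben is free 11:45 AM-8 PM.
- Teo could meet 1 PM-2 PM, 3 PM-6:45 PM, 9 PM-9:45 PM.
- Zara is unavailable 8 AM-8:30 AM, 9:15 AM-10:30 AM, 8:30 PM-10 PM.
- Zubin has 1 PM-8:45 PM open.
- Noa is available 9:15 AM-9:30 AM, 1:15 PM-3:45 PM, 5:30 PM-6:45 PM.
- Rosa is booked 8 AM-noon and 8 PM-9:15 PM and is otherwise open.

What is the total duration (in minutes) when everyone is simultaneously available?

165

Ben free: 11:45-20:00.
Teo free: 13:00-14:00, 15:00-18:45, 21:00-21:45.
Zara free: 08:30-09:15, 10:30-20:30 (invert busy blocks within the working day).
Zubin free: 13:00-20:45.
Noa free: 09:15-09:30, 13:15-15:45, 17:30-18:45.
Rosa free: 12:00-20:00, 21:15-22:00 (invert busy blocks within the working day).
Ben ∩ Teo: 13:00-14:00, 15:00-18:45.
Ben ∩ Teo ∩ Zara: 13:00-14:00, 15:00-18:45.
Ben ∩ Teo ∩ Zara ∩ Zubin: 13:00-14:00, 15:00-18:45.
Ben ∩ Teo ∩ Zara ∩ Zubin ∩ Noa: 13:15-14:00, 15:00-15:45, 17:30-18:45.
Ben ∩ Teo ∩ Zara ∩ Zubin ∩ Noa ∩ Rosa: 13:15-14:00, 15:00-15:45, 17:30-18:45.
Those are the intersection windows.
Summing the common windows: 45 + 45 + 75 = 165 minutes.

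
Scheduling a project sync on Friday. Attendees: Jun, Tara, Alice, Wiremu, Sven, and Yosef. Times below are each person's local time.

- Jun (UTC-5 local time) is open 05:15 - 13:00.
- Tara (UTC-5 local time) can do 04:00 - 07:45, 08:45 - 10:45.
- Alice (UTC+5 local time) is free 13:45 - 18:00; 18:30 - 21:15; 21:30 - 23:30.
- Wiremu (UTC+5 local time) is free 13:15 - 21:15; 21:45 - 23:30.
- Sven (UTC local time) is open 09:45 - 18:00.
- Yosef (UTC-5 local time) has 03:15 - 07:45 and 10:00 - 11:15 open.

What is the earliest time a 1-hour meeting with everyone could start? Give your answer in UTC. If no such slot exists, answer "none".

Jun in UTC: 10:15-18:00 (add 5h to convert from UTC-5).
Tara in UTC: 09:00-12:45, 13:45-15:45 (add 5h to convert from UTC-5).
Alice in UTC: 08:45-13:00, 13:30-16:15, 16:30-18:30 (subtract 5h to convert from UTC+5).
Wiremu in UTC: 08:15-16:15, 16:45-18:30 (subtract 5h to convert from UTC+5).
Sven in UTC: 09:45-18:00.
Yosef in UTC: 08:15-12:45, 15:00-16:15 (add 5h to convert from UTC-5).
Jun ∩ Tara: 10:15-12:45, 13:45-15:45.
Jun ∩ Tara ∩ Alice: 10:15-12:45, 13:45-15:45.
Jun ∩ Tara ∩ Alice ∩ Wiremu: 10:15-12:45, 13:45-15:45.
Jun ∩ Tara ∩ Alice ∩ Wiremu ∩ Sven: 10:15-12:45, 13:45-15:45.
Jun ∩ Tara ∩ Alice ∩ Wiremu ∩ Sven ∩ Yosef: 10:15-12:45, 15:00-15:45.
So the common availability across everyone is 10:15-12:45, 15:00-15:45.
The first common window of at least 60 minutes is 10:15-12:45, so the earliest start is 10:15.

10:15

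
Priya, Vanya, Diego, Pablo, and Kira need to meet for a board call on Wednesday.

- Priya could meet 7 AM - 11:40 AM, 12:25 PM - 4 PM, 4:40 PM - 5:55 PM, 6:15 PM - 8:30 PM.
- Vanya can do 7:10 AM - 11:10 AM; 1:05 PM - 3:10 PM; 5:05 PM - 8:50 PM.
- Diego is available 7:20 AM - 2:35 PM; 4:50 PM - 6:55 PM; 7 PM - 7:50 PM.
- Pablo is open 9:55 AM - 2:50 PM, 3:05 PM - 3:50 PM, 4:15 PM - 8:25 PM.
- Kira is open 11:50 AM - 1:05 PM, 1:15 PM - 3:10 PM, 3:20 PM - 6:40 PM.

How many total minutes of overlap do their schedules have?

155

Priya ∩ Vanya: 07:10-11:10, 13:05-15:10, 17:05-17:55, 18:15-20:30.
Priya ∩ Vanya ∩ Diego: 07:20-11:10, 13:05-14:35, 17:05-17:55, 18:15-18:55, 19:00-19:50.
Priya ∩ Vanya ∩ Diego ∩ Pablo: 09:55-11:10, 13:05-14:35, 17:05-17:55, 18:15-18:55, 19:00-19:50.
Priya ∩ Vanya ∩ Diego ∩ Pablo ∩ Kira: 13:15-14:35, 17:05-17:55, 18:15-18:40.
Summing the common windows: 80 + 50 + 25 = 155 minutes.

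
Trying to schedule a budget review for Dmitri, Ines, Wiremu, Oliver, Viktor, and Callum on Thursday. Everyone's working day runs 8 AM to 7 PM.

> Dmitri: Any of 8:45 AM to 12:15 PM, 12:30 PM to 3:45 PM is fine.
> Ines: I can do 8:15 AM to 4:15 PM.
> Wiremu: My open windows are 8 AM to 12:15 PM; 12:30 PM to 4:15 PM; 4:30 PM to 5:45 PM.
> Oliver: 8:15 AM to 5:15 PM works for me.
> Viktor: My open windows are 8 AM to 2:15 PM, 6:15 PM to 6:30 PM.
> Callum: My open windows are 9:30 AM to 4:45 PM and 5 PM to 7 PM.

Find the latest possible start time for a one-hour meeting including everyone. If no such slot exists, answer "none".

Dmitri ∩ Ines: 08:45-12:15, 12:30-15:45.
Dmitri ∩ Ines ∩ Wiremu: 08:45-12:15, 12:30-15:45.
Dmitri ∩ Ines ∩ Wiremu ∩ Oliver: 08:45-12:15, 12:30-15:45.
Dmitri ∩ Ines ∩ Wiremu ∩ Oliver ∩ Viktor: 08:45-12:15, 12:30-14:15.
Dmitri ∩ Ines ∩ Wiremu ∩ Oliver ∩ Viktor ∩ Callum: 09:30-12:15, 12:30-14:15.
The last common window of at least 60 minutes is 12:30-14:15; a 60-minute meeting can start as late as 13:15 and still end by 14:15.

13:15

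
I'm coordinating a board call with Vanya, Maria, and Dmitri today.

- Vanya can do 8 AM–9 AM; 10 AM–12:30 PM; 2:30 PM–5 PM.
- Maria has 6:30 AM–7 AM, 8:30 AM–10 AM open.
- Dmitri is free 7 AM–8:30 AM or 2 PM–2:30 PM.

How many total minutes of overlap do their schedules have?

0

Vanya ∩ Maria: 08:30-09:00.
Vanya ∩ Maria ∩ Dmitri: ∅.
There is no time when everyone is free.
There is no common window, so the total is 0 minutes.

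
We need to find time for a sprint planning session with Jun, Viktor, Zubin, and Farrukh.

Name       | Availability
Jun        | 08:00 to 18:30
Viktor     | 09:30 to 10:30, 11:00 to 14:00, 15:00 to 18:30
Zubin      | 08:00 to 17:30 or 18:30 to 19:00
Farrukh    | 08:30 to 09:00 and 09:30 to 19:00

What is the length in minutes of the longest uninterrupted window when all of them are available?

Jun ∩ Viktor: 09:30-10:30, 11:00-14:00, 15:00-18:30.
Jun ∩ Viktor ∩ Zubin: 09:30-10:30, 11:00-14:00, 15:00-17:30.
Jun ∩ Viktor ∩ Zubin ∩ Farrukh: 09:30-10:30, 11:00-14:00, 15:00-17:30.
The longest is 11:00-14:00 at 180 minutes.

180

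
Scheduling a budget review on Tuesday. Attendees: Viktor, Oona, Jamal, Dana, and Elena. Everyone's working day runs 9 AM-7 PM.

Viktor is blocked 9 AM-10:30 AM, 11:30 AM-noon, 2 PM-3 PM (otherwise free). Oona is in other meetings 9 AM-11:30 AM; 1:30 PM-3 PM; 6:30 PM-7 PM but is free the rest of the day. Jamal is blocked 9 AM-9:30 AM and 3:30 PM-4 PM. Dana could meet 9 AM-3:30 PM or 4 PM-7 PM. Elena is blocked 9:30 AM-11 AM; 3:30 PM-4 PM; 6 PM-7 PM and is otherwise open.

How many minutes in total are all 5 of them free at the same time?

Viktor free: 10:30-11:30, 12:00-14:00, 15:00-19:00 (invert busy blocks within the working day).
Oona free: 11:30-13:30, 15:00-18:30 (invert busy blocks within the working day).
Jamal free: 09:30-15:30, 16:00-19:00 (invert busy blocks within the working day).
Dana free: 09:00-15:30, 16:00-19:00.
Elena free: 09:00-09:30, 11:00-15:30, 16:00-18:00 (invert busy blocks within the working day).
Viktor ∩ Oona: 12:00-13:30, 15:00-18:30.
Viktor ∩ Oona ∩ Jamal: 12:00-13:30, 15:00-15:30, 16:00-18:30.
Viktor ∩ Oona ∩ Jamal ∩ Dana: 12:00-13:30, 15:00-15:30, 16:00-18:30.
Viktor ∩ Oona ∩ Jamal ∩ Dana ∩ Elena: 12:00-13:30, 15:00-15:30, 16:00-18:00.
Summing the common windows: 90 + 30 + 120 = 240 minutes.

240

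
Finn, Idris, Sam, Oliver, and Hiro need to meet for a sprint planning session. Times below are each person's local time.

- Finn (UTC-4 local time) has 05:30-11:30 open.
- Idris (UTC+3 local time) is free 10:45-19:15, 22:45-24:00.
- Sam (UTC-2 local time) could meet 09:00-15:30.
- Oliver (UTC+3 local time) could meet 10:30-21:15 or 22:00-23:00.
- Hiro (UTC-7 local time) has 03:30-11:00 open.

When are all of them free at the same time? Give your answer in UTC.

Finn in UTC: 09:30-15:30 (add 4h to convert from UTC-4).
Idris in UTC: 07:45-16:15, 19:45-21:00 (subtract 3h to convert from UTC+3).
Sam in UTC: 11:00-17:30 (add 2h to convert from UTC-2).
Oliver in UTC: 07:30-18:15, 19:00-20:00 (subtract 3h to convert from UTC+3).
Hiro in UTC: 10:30-18:00 (add 7h to convert from UTC-7).
Finn ∩ Idris: 09:30-15:30.
Finn ∩ Idris ∩ Sam: 11:00-15:30.
Finn ∩ Idris ∩ Sam ∩ Oliver: 11:00-15:30.
Finn ∩ Idris ∩ Sam ∩ Oliver ∩ Hiro: 11:00-15:30.
So the common availability across everyone is 11:00-15:30.

11:00-15:30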